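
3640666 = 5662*643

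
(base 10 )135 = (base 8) 207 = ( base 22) 63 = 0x87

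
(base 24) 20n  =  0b10010010111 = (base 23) 252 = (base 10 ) 1175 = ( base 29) 1BF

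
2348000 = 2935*800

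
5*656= 3280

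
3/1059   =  1/353  =  0.00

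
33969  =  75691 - 41722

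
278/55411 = 278/55411 = 0.01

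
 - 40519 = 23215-63734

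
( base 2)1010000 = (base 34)2c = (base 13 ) 62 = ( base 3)2222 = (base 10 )80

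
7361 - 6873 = 488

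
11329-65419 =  - 54090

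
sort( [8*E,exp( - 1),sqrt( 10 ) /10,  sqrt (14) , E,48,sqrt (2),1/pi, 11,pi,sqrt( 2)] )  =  [sqrt(10)/10,1/pi,exp( - 1),sqrt(2 ),sqrt( 2),E,  pi , sqrt( 14),11,8*E, 48]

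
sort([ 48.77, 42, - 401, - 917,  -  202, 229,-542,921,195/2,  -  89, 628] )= [ -917, - 542, -401 , - 202, - 89 , 42 , 48.77, 195/2 , 229, 628,921] 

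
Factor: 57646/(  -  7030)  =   - 5^(  -  1)*41^1 = -41/5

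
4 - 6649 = -6645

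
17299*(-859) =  - 14859841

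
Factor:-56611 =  - 56611^1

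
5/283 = 5/283 = 0.02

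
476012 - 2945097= - 2469085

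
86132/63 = 86132/63 =1367.17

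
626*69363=43421238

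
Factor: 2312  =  2^3*17^2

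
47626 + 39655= 87281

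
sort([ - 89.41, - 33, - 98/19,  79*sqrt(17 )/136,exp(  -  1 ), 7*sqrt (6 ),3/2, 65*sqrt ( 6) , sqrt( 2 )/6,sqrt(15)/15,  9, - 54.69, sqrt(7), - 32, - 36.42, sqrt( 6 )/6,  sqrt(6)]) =[ - 89.41, - 54.69,-36.42,-33,  -  32, - 98/19, sqrt( 2 ) /6,  sqrt( 15 )/15, exp(  -  1),sqrt( 6 ) /6,3/2 , 79*sqrt( 17) /136,  sqrt( 6 ),sqrt( 7 ),  9,7 * sqrt (6 ), 65*sqrt( 6 ) ] 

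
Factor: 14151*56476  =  2^2*3^1*7^1*53^1*89^1 *2017^1= 799191876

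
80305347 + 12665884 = 92971231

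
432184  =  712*607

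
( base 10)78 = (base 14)58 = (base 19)42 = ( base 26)30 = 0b1001110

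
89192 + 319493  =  408685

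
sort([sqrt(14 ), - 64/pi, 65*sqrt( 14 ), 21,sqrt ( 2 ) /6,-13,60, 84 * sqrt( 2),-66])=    [ - 66,  -  64/pi, - 13, sqrt(2 ) /6 , sqrt(14 ),21,60, 84* sqrt (2 ),65*  sqrt(14)] 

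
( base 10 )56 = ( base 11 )51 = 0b111000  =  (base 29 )1r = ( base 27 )22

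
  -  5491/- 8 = 686 + 3/8 = 686.38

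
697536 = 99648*7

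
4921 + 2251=7172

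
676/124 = 5 + 14/31 = 5.45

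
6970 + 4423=11393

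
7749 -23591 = - 15842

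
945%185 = 20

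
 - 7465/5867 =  - 2 + 4269/5867 = - 1.27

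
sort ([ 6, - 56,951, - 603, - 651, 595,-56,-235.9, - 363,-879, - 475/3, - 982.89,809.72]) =[ - 982.89 , - 879, - 651, - 603, - 363,-235.9, - 475/3, - 56, - 56,6, 595, 809.72,951]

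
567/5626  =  567/5626 = 0.10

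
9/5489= 9/5489 = 0.00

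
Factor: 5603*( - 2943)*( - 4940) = 81458767260 = 2^2*3^3*5^1*13^2*19^1*109^1*431^1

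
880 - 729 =151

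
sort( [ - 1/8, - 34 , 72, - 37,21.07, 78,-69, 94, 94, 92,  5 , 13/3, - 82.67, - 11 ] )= [ - 82.67,  -  69, - 37, - 34, - 11, - 1/8 , 13/3,  5 , 21.07, 72, 78 , 92, 94,94 ]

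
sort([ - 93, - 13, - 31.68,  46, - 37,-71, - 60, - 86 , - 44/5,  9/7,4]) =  [ - 93, - 86, - 71 , -60, - 37, - 31.68, - 13, - 44/5,9/7, 4,46]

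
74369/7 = 74369/7 = 10624.14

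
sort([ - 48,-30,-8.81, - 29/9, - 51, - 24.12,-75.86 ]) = [-75.86, - 51, - 48,-30, - 24.12,-8.81, - 29/9 ] 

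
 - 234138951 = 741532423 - 975671374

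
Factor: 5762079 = 3^2* 640231^1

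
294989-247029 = 47960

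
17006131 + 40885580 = 57891711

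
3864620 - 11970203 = - 8105583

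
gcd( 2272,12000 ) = 32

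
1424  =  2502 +-1078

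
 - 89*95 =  - 8455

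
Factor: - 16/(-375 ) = 2^4*3^( - 1 ) * 5^( - 3 )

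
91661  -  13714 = 77947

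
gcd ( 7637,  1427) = 1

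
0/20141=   0  =  0.00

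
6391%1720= 1231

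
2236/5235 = 2236/5235 = 0.43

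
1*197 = 197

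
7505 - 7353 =152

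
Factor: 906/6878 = 3^1*19^( - 1)*151^1 * 181^( - 1) = 453/3439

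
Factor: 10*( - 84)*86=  - 72240 = - 2^4*3^1 * 5^1*7^1*43^1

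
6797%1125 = 47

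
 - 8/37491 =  - 1+ 37483/37491=-0.00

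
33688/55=612 + 28/55 = 612.51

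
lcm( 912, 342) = 2736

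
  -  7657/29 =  - 265 + 28/29 = - 264.03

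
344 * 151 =51944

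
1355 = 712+643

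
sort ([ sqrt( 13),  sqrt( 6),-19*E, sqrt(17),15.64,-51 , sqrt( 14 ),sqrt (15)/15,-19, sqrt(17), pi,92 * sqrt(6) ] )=[ -19 * E,-51 , - 19, sqrt( 15)/15, sqrt(6 ),pi, sqrt( 13),  sqrt(14), sqrt( 17 ),sqrt( 17),15.64, 92*sqrt( 6) ]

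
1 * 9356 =9356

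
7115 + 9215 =16330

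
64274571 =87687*733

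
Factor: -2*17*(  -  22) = 2^2*  11^1*17^1 = 748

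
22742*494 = 11234548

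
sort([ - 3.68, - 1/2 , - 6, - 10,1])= [-10, - 6, - 3.68, - 1/2  ,  1]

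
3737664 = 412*9072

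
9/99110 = 9/99110 = 0.00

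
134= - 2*( - 67 )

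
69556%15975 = 5656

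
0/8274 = 0= 0.00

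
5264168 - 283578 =4980590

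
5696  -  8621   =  -2925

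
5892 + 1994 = 7886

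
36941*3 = 110823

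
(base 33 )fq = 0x209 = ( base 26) K1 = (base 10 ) 521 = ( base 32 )g9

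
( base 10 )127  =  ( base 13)9a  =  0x7f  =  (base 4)1333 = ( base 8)177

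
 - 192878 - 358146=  - 551024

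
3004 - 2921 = 83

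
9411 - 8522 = 889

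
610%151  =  6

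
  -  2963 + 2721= - 242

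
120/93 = 1 + 9/31 = 1.29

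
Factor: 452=2^2*113^1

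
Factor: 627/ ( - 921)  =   - 209/307 = -  11^1*19^1*307^(  -  1)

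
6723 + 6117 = 12840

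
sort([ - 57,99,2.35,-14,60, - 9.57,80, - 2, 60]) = [ - 57, -14, - 9.57 ,-2, 2.35,  60,60,80,  99 ] 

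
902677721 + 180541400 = 1083219121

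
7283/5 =1456 + 3/5 = 1456.60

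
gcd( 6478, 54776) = 82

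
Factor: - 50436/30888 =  - 467/286 = - 2^( - 1 )*11^ ( - 1)*13^( - 1 )*467^1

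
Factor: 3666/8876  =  1833/4438 = 2^( - 1)*3^1*7^ (-1)*13^1 * 47^1*317^(  -  1 ) 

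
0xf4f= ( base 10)3919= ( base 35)36y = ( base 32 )3qf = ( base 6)30051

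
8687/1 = 8687 = 8687.00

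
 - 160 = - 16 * 10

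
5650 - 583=5067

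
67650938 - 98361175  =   - 30710237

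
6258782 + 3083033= 9341815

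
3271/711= 4 +427/711= 4.60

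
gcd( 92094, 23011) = 1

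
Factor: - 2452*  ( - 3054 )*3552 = 2^8 * 3^2 * 37^1*509^1*613^1 = 26598825216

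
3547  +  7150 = 10697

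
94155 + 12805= 106960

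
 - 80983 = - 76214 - 4769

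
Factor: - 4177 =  - 4177^1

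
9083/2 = 9083/2 = 4541.50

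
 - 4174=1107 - 5281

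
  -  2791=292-3083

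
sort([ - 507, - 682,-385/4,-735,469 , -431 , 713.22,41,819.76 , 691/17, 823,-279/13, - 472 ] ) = [-735, - 682, - 507,-472, - 431, - 385/4,- 279/13, 691/17, 41,469,713.22,819.76 , 823 ] 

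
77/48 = 77/48 =1.60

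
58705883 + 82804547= 141510430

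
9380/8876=1 +18/317 = 1.06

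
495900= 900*551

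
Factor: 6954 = 2^1*3^1*19^1*61^1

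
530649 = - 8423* ( -63)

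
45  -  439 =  - 394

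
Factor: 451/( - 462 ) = -2^( - 1 )*3^(-1)*7^(  -  1)*41^1 = - 41/42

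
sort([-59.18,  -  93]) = [-93,-59.18]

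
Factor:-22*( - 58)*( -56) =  - 71456 = - 2^5*7^1*11^1*29^1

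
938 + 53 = 991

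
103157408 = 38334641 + 64822767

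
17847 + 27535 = 45382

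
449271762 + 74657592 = 523929354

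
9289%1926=1585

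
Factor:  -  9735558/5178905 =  - 2^1*3^1*5^(- 1 ) * 7^1*231799^1*1035781^( - 1) 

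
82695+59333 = 142028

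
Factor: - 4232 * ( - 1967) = 2^3 * 7^1*23^2*281^1 = 8324344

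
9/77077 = 9/77077   =  0.00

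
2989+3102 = 6091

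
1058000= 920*1150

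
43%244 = 43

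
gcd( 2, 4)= 2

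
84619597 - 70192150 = 14427447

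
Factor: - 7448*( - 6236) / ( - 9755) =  - 2^5 * 5^(-1 )*7^2*19^1*1559^1*1951^(  -  1)=-46445728/9755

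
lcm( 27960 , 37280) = 111840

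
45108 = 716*63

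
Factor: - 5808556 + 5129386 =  - 679170 = -  2^1*3^1 * 5^1*22639^1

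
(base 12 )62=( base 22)38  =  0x4a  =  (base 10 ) 74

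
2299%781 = 737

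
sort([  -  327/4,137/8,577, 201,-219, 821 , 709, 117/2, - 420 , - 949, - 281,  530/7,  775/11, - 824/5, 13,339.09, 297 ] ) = [-949, - 420,-281,-219,-824/5, - 327/4,  13,137/8,117/2 , 775/11 , 530/7, 201, 297, 339.09,577, 709, 821]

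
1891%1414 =477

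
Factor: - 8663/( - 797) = 797^( - 1) *8663^1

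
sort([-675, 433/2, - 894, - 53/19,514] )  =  [ - 894, - 675, - 53/19 , 433/2, 514] 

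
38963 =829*47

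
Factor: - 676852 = - 2^2*11^1*15383^1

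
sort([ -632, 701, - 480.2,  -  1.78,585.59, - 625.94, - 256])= [ - 632,-625.94, - 480.2, - 256, - 1.78,585.59, 701 ]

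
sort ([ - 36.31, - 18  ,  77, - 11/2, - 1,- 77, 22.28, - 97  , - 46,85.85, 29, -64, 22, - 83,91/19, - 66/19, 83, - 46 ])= [ - 97, - 83, - 77 , - 64,  -  46, - 46, - 36.31, - 18, - 11/2, - 66/19, - 1,91/19, 22, 22.28, 29, 77,83, 85.85]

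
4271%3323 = 948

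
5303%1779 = 1745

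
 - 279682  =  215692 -495374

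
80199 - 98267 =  - 18068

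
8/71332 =2/17833 = 0.00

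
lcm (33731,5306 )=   472234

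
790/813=790/813 = 0.97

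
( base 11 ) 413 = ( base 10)498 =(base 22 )10E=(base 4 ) 13302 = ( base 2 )111110010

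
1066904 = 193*5528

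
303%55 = 28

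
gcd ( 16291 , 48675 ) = 11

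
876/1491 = 292/497=   0.59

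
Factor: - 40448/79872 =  - 2^(- 2)*3^( -1 )* 13^( - 1 ) * 79^1   =  - 79/156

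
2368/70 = 1184/35 = 33.83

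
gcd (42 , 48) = 6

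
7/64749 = 7/64749  =  0.00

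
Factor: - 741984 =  - 2^5*3^1*59^1 *131^1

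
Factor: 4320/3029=2^5*3^3 *5^1*13^( - 1 )*233^ ( - 1)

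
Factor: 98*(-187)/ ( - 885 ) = 2^1 * 3^(-1)*5^(-1)*7^2 *11^1* 17^1 * 59^ ( - 1) = 18326/885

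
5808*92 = 534336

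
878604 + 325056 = 1203660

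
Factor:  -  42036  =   - 2^2*3^1*31^1*113^1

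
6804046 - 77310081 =  -  70506035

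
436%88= 84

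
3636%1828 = 1808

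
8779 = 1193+7586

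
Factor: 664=2^3*83^1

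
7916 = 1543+6373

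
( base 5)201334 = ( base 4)1211011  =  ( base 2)1100101000101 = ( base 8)14505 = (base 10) 6469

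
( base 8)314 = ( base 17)C0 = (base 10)204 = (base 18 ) B6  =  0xcc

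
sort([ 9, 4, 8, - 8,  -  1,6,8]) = [ - 8,-1,4,6,8,8, 9]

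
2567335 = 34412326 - 31844991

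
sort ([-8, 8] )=[ - 8,8]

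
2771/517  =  5 + 186/517 = 5.36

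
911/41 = 22 + 9/41 = 22.22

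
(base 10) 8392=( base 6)102504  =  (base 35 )6TR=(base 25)DAH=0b10000011001000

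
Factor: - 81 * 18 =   -  1458  =  -2^1 * 3^6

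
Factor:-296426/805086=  - 3^(-3)*13^2 *17^( - 1) = - 169/459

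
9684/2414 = 4842/1207 =4.01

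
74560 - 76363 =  - 1803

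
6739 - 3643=3096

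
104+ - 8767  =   - 8663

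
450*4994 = 2247300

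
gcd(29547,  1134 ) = 63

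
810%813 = 810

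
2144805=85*25233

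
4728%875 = 353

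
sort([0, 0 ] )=[ 0,0]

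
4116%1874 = 368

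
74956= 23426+51530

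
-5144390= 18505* (-278 ) 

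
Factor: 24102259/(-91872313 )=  - 13^( - 1)*31^( - 1)*61^1*277^(  -  1)*823^ ( - 1) *395119^1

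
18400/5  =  3680 = 3680.00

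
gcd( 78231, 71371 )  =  1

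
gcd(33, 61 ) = 1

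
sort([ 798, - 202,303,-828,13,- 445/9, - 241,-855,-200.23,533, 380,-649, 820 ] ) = [ - 855,-828, - 649, - 241, - 202  ,-200.23 , - 445/9,13, 303, 380, 533, 798, 820] 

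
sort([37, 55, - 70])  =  [ - 70, 37,  55] 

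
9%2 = 1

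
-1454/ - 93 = 15+ 59/93=15.63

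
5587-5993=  - 406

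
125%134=125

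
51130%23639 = 3852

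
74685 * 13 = 970905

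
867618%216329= 2302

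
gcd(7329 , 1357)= 1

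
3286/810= 1643/405 = 4.06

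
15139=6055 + 9084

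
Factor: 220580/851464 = 55145/212866 = 2^(-1 )*5^1*41^1*269^1*106433^(  -  1 )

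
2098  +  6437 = 8535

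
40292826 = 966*41711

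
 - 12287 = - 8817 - 3470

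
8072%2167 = 1571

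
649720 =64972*10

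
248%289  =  248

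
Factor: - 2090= - 2^1 *5^1 *11^1*19^1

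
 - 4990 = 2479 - 7469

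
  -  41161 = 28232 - 69393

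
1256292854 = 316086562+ 940206292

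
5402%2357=688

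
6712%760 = 632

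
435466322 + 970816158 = 1406282480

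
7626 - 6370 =1256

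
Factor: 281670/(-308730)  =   - 229^1*251^( -1 )= - 229/251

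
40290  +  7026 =47316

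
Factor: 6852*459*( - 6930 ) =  - 2^3*3^6*5^1 *7^1 * 11^1 * 17^1*571^1  =  - 21795321240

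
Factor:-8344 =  - 2^3 * 7^1*149^1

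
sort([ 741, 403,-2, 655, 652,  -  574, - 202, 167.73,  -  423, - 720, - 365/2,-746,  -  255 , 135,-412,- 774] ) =[ -774 ,-746, - 720, - 574,-423, - 412, - 255, -202, - 365/2,-2, 135 , 167.73, 403,  652,655,741 ]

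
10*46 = 460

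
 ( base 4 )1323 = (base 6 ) 323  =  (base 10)123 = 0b1111011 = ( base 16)7B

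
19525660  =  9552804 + 9972856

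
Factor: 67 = 67^1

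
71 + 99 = 170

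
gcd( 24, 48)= 24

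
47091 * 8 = 376728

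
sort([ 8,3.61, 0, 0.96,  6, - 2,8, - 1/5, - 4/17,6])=[ - 2, - 4/17,-1/5, 0, 0.96, 3.61, 6, 6 , 8,8]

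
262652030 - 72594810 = 190057220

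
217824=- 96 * ( - 2269) 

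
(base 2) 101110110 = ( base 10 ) 374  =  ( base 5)2444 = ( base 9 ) 455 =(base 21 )hh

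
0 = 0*(- 32148) 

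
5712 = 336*17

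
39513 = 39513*1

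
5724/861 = 1908/287 = 6.65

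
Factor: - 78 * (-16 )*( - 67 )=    - 2^5  *3^1*13^1*67^1 = - 83616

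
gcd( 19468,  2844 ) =4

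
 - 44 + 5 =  -39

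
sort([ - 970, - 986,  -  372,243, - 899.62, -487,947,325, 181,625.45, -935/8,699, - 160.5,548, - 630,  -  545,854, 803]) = [-986, - 970, - 899.62 , - 630, - 545, - 487,-372, - 160.5, -935/8, 181,243,325,548,625.45, 699, 803,854, 947] 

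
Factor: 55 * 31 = 1705=5^1 * 11^1*31^1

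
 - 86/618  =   -43/309 =-0.14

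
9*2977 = 26793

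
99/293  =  99/293 = 0.34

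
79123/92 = 860 + 3/92 = 860.03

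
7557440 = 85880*88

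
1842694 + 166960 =2009654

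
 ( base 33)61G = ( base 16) 19B7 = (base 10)6583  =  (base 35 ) 5D3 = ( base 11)4a45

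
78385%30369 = 17647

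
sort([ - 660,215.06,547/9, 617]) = [  -  660,547/9, 215.06,617 ]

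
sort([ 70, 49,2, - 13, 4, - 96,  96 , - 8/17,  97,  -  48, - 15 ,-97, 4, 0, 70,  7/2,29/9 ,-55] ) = [- 97, - 96, - 55, - 48, - 15,  -  13, - 8/17,0, 2, 29/9,7/2,4 , 4,49 , 70, 70 , 96,97]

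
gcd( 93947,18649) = 1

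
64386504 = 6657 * 9672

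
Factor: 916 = 2^2*229^1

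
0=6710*0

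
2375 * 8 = 19000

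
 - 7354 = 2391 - 9745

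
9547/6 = 1591 + 1/6=1591.17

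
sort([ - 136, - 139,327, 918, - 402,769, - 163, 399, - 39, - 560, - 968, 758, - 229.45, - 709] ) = [ - 968 , - 709, - 560, - 402, - 229.45, - 163, - 139, - 136, - 39, 327, 399, 758, 769,918 ] 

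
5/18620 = 1/3724 = 0.00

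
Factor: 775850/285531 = 2^1 * 3^ ( - 1 )*5^2  *59^1*263^1*95177^ ( - 1) 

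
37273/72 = 517 + 49/72 =517.68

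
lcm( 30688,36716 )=2056096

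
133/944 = 133/944 = 0.14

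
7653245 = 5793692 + 1859553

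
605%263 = 79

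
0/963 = 0 = 0.00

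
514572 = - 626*(-822)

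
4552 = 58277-53725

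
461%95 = 81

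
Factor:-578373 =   -  3^1*192791^1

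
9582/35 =273+ 27/35 = 273.77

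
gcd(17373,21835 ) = 1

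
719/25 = 28 + 19/25  =  28.76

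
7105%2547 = 2011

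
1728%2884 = 1728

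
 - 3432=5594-9026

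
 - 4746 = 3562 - 8308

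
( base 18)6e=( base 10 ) 122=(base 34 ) 3K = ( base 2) 1111010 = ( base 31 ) 3t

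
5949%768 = 573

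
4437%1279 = 600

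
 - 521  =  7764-8285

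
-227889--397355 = 169466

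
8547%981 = 699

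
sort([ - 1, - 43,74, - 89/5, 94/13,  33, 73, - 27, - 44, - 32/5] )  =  [-44,-43, -27, - 89/5,-32/5, - 1,94/13, 33,73, 74 ]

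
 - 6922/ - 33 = 209 + 25/33 = 209.76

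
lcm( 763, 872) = 6104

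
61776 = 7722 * 8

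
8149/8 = 8149/8 = 1018.62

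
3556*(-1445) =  - 5138420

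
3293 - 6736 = - 3443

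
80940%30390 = 20160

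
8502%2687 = 441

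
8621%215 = 21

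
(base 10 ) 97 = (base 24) 41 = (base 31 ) 34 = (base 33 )2v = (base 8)141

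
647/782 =647/782 = 0.83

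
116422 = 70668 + 45754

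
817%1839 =817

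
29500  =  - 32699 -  - 62199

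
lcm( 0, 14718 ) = 0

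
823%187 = 75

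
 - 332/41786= - 1 + 20727/20893=- 0.01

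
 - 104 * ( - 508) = 52832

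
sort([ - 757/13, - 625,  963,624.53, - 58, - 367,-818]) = [ - 818, -625, - 367, - 757/13, - 58,624.53,  963]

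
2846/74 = 1423/37=38.46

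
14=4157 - 4143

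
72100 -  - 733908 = 806008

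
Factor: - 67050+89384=2^1*13^1 * 859^1 = 22334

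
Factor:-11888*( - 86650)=1030095200 = 2^5*5^2 * 743^1 * 1733^1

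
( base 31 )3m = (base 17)6d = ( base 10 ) 115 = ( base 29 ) 3s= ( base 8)163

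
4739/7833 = 677/1119=0.61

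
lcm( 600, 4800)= 4800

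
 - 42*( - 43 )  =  1806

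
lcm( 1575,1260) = 6300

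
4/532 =1/133 = 0.01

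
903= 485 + 418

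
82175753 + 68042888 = 150218641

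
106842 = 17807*6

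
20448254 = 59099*346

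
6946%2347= 2252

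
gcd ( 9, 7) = 1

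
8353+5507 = 13860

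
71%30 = 11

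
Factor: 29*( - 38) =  - 2^1*19^1*29^1 = - 1102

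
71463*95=6788985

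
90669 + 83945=174614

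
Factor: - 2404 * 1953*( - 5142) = 24141751704 = 2^3*3^3*7^1 *31^1*601^1* 857^1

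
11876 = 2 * 5938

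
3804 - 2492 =1312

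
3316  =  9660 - 6344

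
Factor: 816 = 2^4* 3^1*17^1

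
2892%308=120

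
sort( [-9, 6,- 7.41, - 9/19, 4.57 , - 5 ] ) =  [  -  9,-7.41,-5, - 9/19,4.57, 6] 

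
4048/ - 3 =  - 1350+2/3 = - 1349.33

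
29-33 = -4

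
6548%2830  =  888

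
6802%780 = 562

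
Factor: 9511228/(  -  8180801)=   -  2^2 * 17^1*23^(-1 )*401^( - 1)*887^(-1 ) * 139871^1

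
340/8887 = 340/8887 =0.04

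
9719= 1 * 9719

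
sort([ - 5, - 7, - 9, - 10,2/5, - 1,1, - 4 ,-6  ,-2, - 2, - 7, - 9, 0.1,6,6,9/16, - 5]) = [ - 10, -9, - 9, - 7, - 7,  -  6, - 5, - 5,  -  4,-2,  -  2, - 1,0.1, 2/5 , 9/16, 1,6,6 ]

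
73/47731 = 73/47731 = 0.00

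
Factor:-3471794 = - 2^1*19^1*211^1*433^1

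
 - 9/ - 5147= 9/5147 = 0.00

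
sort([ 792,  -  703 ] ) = [ - 703,792 ]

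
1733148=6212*279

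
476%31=11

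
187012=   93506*2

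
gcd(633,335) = 1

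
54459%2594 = 2579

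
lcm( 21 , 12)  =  84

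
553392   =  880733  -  327341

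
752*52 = 39104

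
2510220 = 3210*782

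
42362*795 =33677790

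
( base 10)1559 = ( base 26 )27p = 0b11000010111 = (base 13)92C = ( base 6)11115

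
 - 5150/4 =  - 2575/2 = - 1287.50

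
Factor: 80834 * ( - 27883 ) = -2253894422 = -2^1 * 13^1*3109^1*27883^1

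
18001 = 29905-11904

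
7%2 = 1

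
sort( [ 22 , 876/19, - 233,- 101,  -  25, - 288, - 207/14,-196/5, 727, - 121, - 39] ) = [-288  , - 233, - 121 ,  -  101,-196/5 , - 39 ,  -  25,  -  207/14,22,876/19,727 ] 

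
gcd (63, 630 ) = 63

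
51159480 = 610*83868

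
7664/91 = 84 + 20/91 = 84.22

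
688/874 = 344/437 = 0.79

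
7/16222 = 7/16222 = 0.00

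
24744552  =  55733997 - 30989445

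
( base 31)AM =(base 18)108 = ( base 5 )2312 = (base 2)101001100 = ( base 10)332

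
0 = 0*( - 86088 ) 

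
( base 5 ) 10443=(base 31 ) O4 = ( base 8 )1354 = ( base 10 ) 748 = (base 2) 1011101100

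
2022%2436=2022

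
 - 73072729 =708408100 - 781480829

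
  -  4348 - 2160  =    -  6508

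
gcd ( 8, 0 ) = 8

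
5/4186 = 5/4186 = 0.00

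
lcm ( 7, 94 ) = 658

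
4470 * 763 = 3410610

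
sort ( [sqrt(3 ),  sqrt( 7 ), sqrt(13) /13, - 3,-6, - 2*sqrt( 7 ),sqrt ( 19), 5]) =[- 6, - 2*sqrt( 7) , - 3 , sqrt(13 ) /13, sqrt( 3 ), sqrt(7 ),  sqrt ( 19), 5] 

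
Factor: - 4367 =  - 11^1*397^1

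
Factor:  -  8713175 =-5^2*348527^1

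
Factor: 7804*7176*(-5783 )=-2^5  *  3^1*13^1*23^1*1951^1*5783^1 =-323856697632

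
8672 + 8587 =17259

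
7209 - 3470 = 3739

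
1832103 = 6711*273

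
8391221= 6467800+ 1923421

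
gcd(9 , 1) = 1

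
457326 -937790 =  - 480464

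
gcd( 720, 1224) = 72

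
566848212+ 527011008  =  1093859220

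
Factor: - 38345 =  - 5^1*7669^1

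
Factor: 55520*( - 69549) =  - 3861360480=- 2^5* 3^1*5^1*97^1*239^1*347^1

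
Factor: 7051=11^1 *641^1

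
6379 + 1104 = 7483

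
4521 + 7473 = 11994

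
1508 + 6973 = 8481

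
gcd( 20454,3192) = 42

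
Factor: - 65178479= - 41^1*1589719^1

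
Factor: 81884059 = 81884059^1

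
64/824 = 8/103  =  0.08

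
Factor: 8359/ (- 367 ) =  - 13^1*367^( - 1 )*643^1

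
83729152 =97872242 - 14143090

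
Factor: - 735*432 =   -  317520=- 2^4*3^4*5^1*7^2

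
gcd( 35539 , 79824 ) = 1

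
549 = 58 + 491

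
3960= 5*792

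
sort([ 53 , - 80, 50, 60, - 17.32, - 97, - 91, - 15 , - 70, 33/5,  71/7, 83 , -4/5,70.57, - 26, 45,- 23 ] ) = [ - 97, - 91,-80, - 70, - 26,-23, - 17.32,- 15, - 4/5,33/5,71/7,  45 , 50,53 , 60 , 70.57,83]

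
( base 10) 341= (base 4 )11111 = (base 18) 10h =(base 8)525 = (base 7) 665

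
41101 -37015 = 4086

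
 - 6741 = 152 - 6893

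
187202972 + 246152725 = 433355697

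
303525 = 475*639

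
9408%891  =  498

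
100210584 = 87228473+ 12982111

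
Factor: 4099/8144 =2^( - 4 )*509^( - 1)*4099^1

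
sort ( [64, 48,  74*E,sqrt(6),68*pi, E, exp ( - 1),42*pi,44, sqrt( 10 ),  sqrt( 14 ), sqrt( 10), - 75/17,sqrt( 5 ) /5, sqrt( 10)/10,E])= [-75/17, sqrt( 10 )/10,exp( - 1 ),sqrt( 5 ) /5,  sqrt(6 ), E , E, sqrt( 10 ),sqrt( 10),  sqrt( 14), 44,48,  64,42 * pi , 74*E, 68*pi] 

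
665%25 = 15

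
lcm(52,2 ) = 52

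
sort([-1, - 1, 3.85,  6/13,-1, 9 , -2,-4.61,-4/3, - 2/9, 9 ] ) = [ - 4.61,-2, - 4/3, - 1, - 1, - 1, -2/9, 6/13, 3.85, 9, 9]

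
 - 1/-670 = 1/670 = 0.00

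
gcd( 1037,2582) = 1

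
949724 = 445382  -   - 504342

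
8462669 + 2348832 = 10811501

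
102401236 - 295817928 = -193416692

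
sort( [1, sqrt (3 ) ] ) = [ 1, sqrt( 3)]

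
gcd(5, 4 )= 1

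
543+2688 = 3231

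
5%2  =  1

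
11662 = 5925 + 5737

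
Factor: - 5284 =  - 2^2*1321^1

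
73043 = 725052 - 652009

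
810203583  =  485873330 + 324330253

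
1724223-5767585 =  - 4043362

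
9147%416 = 411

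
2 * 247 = 494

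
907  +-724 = 183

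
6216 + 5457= 11673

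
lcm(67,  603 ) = 603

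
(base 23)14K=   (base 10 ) 641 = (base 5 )10031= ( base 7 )1604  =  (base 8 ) 1201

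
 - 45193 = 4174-49367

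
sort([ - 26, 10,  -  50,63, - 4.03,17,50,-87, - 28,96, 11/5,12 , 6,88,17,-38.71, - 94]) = [-94, -87, - 50, - 38.71 , - 28, - 26,- 4.03,11/5, 6,10,12, 17, 17,50,63,88,96]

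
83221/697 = 119 + 278/697 = 119.40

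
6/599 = 6/599 = 0.01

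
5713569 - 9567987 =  - 3854418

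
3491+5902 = 9393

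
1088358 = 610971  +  477387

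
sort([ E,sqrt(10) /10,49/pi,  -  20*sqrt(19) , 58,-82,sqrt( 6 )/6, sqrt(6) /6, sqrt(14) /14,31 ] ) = [ - 20*sqrt(19 ), - 82,sqrt(14)/14,sqrt( 10) /10,sqrt( 6 )/6,sqrt(6)/6,E,49/pi,31,  58 ] 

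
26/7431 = 26/7431 = 0.00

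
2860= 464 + 2396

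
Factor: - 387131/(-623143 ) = 19^(-1)*37^1*10463^1*32797^(- 1)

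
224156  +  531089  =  755245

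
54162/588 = 9027/98 =92.11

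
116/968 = 29/242=0.12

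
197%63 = 8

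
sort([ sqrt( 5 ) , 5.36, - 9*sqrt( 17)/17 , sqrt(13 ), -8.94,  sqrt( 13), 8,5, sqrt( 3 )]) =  [ - 8.94, - 9*sqrt( 17 )/17, sqrt( 3), sqrt ( 5), sqrt(13),sqrt( 13) , 5,  5.36,8 ]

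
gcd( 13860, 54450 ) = 990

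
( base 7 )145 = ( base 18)4a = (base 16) 52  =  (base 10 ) 82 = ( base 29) 2O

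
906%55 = 26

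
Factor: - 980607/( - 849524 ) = 2^ (-2) * 3^1 * 13^ ( - 1 )*17^( - 1)*31^( - 2)*326869^1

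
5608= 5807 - 199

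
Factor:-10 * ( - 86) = 860 = 2^2 * 5^1*43^1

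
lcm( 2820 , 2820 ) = 2820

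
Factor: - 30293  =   - 30293^1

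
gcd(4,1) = 1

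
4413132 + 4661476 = 9074608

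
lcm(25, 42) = 1050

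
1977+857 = 2834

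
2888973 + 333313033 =336202006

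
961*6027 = 5791947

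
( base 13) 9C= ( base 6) 333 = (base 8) 201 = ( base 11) 108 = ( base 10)129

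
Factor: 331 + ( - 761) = - 2^1*5^1*43^1 = - 430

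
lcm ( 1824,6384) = 12768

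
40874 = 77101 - 36227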